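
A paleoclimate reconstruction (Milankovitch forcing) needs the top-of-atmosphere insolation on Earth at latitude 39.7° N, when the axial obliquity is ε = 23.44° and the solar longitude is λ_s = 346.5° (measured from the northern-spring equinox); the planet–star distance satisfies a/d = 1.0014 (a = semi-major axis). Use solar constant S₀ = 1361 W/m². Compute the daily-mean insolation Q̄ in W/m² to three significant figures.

Solar declination: sin δ = sin ε · sin λ_s = sin 23.44° × sin 346.5° = -0.09286, so δ = -5.328°.
cos H₀ = −tan(+39.7°) tan(-5.328°) = 0.0774, H₀ = 1.4933 rad.
Bracket: H₀ sin φ sin δ + cos φ cos δ sin H₀ = 1.4933×0.63877×-0.09286 + 0.76940×0.99568×0.99700 = -0.088577 + 0.763778 = 0.675201.
Inverse-square distance factor (a/d)² = 1.0014² = 1.002802.
Q̄ = (S₀/π) × 1.002802 × [bracket] = (1361/π) × 1.002802 × 0.675201 = 293.3 W/m².

Q̄ ≈ 293 W/m²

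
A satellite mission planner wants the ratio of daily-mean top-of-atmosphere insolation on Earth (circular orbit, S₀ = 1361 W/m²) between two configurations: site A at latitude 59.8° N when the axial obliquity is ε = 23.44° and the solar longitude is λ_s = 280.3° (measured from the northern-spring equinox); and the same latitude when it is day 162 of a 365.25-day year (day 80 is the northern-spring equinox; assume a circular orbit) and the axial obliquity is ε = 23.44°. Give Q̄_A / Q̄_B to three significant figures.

Q̄_A / Q̄_B ≈ 0.0549

— Configuration A (φ=+59.8°):
Solar declination: sin δ = sin ε · sin λ_s = sin 23.44° × sin 280.3° = -0.39138, so δ = -23.040°.
cos H₀ = −tan(+59.8°) tan(-23.040°) = 0.7307, H₀ = 0.7514 rad.
Bracket: H₀ sin φ sin δ + cos φ cos δ sin H₀ = 0.7514×0.86427×-0.39138 + 0.50302×0.92023×0.68265 = -0.254167 + 0.315995 = 0.061828.
Q̄ = (S₀/π) × [bracket] = (1361/π) × 0.061828 = 26.785 W/m².
— Configuration B (φ=+59.8°):
Solar longitude: λ_s = 360° × (162 − 80)/365.25 = 80.821°.
sin δ = sin 23.44° × sin 80.821° = 0.39270, so δ = +23.122°.
cos H₀ = −tan(+59.8°) tan(+23.122°) = -0.7337, H₀ = 2.3945 rad.
Bracket: H₀ sin φ sin δ + cos φ cos δ sin H₀ = 2.3945×0.86427×0.39270 + 0.50302×0.91967×0.67952 = 0.812690 + 0.314354 = 1.127044.
Q̄ = (S₀/π) × [bracket] = (1361/π) × 1.127044 = 488.26 W/m².
Ratio Q̄_A / Q̄_B = 26.785 / 488.26 = 0.05486.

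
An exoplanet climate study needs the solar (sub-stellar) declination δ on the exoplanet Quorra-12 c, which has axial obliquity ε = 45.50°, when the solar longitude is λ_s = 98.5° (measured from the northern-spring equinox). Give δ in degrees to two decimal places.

sin δ = sin ε · sin λ_s = sin 45.50° × sin 98.5° = 0.705416.
δ = arcsin(0.705416) = +44.86°.

δ = +44.86°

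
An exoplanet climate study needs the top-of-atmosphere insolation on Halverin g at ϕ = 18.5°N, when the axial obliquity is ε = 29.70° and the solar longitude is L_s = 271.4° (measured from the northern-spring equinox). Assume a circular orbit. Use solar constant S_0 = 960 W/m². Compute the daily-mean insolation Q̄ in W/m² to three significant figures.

Q̄ ≈ 181 W/m²

Solar declination: sin δ = sin ε · sin L_s = sin 29.70° × sin 271.4° = -0.49531, so δ = -29.690°.
cos h₀ = −tan(+18.5°) tan(-29.690°) = 0.1908, h₀ = 1.3788 rad.
Bracket: h₀ sin ϕ sin δ + cos ϕ cos δ sin h₀ = 1.3788×0.31730×-0.49531 + 0.94832×0.86872×0.98163 = -0.216695 + 0.808691 = 0.591996.
Q̄ = (S_0/π) × [bracket] = (960/π) × 0.591996 = 180.9 W/m².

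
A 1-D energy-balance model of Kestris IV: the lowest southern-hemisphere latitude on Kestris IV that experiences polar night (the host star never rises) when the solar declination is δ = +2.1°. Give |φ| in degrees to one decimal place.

|φ| = 87.9°

Polar night requires cos H₀ = −tan φ tan δ ≥ 1, i.e. tan φ tan δ ≤ −1.
The boundary is |tan φ| · |tan δ| = 1, so |φ| = 90° − |δ| = 90° − 2.1° = 87.9° in the southern hemisphere.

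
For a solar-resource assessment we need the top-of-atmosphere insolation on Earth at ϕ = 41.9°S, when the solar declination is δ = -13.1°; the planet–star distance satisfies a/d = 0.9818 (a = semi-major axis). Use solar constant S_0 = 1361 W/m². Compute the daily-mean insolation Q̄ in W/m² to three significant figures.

Q̄ ≈ 409 W/m²

cos h₀ = −tan(-41.9°) tan(-13.100°) = -0.2088, h₀ = 1.7811 rad.
Bracket: h₀ sin ϕ sin δ + cos ϕ cos δ sin h₀ = 1.7811×-0.66783×-0.22665 + 0.74431×0.97398×0.97796 = 0.269594 + 0.708965 = 0.978559.
Inverse-square distance factor (a/d)² = 0.9818² = 0.963931.
Q̄ = (S_0/π) × 0.963931 × [bracket] = (1361/π) × 0.963931 × 0.978559 = 408.6 W/m².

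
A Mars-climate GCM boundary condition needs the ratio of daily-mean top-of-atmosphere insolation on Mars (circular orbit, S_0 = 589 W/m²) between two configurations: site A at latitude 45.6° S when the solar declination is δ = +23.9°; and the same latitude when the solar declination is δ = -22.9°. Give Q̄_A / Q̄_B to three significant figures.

Q̄_A / Q̄_B ≈ 0.220

— Configuration A (ϕ=-45.6°):
cos h₀ = −tan(-45.6°) tan(+23.900°) = 0.4525, h₀ = 1.1012 rad.
Bracket: h₀ sin ϕ sin δ + cos ϕ cos δ sin h₀ = 1.1012×-0.71447×0.40514 + 0.69966×0.91425×0.89175 = -0.318754 + 0.570421 = 0.251667.
Q̄ = (S_0/π) × [bracket] = (589/π) × 0.251667 = 47.184 W/m².
— Configuration B (ϕ=-45.6°):
cos h₀ = −tan(-45.6°) tan(-22.900°) = -0.4314, h₀ = 2.0168 rad.
Bracket: h₀ sin ϕ sin δ + cos ϕ cos δ sin h₀ = 2.0168×-0.71447×-0.38912 + 0.69966×0.92119×0.90218 = 0.560700 + 0.581473 = 1.142173.
Q̄ = (S_0/π) × [bracket] = (589/π) × 1.142173 = 214.14 W/m².
Ratio Q̄_A / Q̄_B = 47.184 / 214.14 = 0.2203.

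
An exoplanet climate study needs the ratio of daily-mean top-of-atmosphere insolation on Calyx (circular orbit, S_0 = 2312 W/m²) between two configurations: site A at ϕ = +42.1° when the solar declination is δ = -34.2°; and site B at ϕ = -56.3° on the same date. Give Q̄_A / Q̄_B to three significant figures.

Q̄_A / Q̄_B ≈ 0.0964

— Configuration A (ϕ=+42.1°):
cos h₀ = −tan(+42.1°) tan(-34.200°) = 0.6141, h₀ = 0.9096 rad.
Bracket: h₀ sin ϕ sin δ + cos ϕ cos δ sin h₀ = 0.9096×0.67043×-0.56208 + 0.74198×0.82708×0.78926 = -0.342769 + 0.484351 = 0.141582.
Q̄ = (S_0/π) × [bracket] = (2312/π) × 0.141582 = 104.19 W/m².
— Configuration B (ϕ=-56.3°):
cos h₀ = −tan(-56.3°) tan(-34.200°) = -1.0190 ≤ −1 ⇒ polar day, h₀ = π.
Bracket: h₀ sin ϕ sin δ + cos ϕ cos δ sin h₀ = 3.1416×-0.83195×-0.56208 + 0.55484×0.82708×0.00000 = 1.469083 + 0.000000 = 1.469083.
Q̄ = (S_0/π) × [bracket] = (2312/π) × 1.469083 = 1081.1 W/m².
Ratio Q̄_A / Q̄_B = 104.19 / 1081.1 = 0.09637.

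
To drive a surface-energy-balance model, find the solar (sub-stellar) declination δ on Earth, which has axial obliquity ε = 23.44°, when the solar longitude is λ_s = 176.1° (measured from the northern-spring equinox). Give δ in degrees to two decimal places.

δ = +1.55°

sin δ = sin ε · sin λ_s = sin 23.44° × sin 176.1° = 0.027056.
δ = arcsin(0.027056) = +1.55°.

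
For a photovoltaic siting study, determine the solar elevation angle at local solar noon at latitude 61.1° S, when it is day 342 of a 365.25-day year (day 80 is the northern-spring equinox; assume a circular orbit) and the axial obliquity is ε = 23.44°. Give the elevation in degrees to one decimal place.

51.8°

Solar longitude: λ_s = 360° × (342 − 80)/365.25 = 258.234°.
sin δ = sin 23.44° × sin 258.234° = -0.38943, so δ = -22.919°.
At local noon the hour angle is zero, so the zenith angle equals |φ − δ| = |-61.1° − (-22.919°)| = 38.181°.
Elevation = 90° − 38.181° = 51.8°.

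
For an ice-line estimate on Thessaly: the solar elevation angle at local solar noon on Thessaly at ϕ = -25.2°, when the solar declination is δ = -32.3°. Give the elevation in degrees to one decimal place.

At local noon the hour angle is zero, so the zenith angle equals |ϕ − δ| = |-25.2° − (-32.300°)| = 7.100°.
Elevation = 90° − 7.100° = 82.9°.

82.9°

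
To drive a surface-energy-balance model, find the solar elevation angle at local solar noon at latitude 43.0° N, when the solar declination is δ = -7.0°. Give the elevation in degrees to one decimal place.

At local noon the hour angle is zero, so the zenith angle equals |φ − δ| = |+43.0° − (-7.000°)| = 50.000°.
Elevation = 90° − 50.000° = 40.0°.

40.0°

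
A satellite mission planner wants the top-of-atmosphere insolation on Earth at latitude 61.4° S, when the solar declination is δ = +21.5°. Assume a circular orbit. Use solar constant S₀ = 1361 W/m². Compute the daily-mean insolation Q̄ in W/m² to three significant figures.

cos H₀ = −tan(-61.4°) tan(+21.500°) = 0.7225, H₀ = 0.7634 rad.
Bracket: H₀ sin φ sin δ + cos φ cos δ sin H₀ = 0.7634×-0.87798×0.36650 + 0.47869×0.93042×0.69139 = -0.245647 + 0.307933 = 0.062286.
Q̄ = (S₀/π) × [bracket] = (1361/π) × 0.062286 = 26.98 W/m².

Q̄ ≈ 27.0 W/m²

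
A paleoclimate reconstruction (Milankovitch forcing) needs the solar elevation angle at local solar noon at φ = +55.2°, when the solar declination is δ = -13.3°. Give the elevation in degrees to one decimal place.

21.5°

At local noon the hour angle is zero, so the zenith angle equals |φ − δ| = |+55.2° − (-13.300°)| = 68.500°.
Elevation = 90° − 68.500° = 21.5°.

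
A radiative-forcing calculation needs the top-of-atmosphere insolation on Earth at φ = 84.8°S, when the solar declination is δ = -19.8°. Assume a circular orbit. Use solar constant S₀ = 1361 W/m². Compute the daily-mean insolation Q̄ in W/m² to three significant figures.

cos H₀ = −tan(-84.8°) tan(-19.800°) = -3.9560 ≤ −1 ⇒ polar day, H₀ = π.
Bracket: H₀ sin φ sin δ + cos φ cos δ sin H₀ = 3.1416×-0.99588×-0.33874 + 0.09063×0.94088×0.00000 = 1.059801 + 0.000000 = 1.059801.
Q̄ = (S₀/π) × [bracket] = (1361/π) × 1.059801 = 459.1 W/m².

Q̄ ≈ 459 W/m²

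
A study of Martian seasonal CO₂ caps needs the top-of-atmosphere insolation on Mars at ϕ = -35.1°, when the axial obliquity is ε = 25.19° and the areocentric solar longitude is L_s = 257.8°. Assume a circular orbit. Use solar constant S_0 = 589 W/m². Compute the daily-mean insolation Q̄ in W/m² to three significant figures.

sin δ = sin 25.19° × sin 257.8° = -0.41601, so δ = -24.583°.
cos h₀ = −tan(-35.1°) tan(-24.583°) = -0.3215, h₀ = 1.8981 rad.
Bracket: h₀ sin ϕ sin δ + cos ϕ cos δ sin h₀ = 1.8981×-0.57501×-0.41601 + 0.81815×0.90936×0.94690 = 0.454044 + 0.704487 = 1.158531.
Q̄ = (S_0/π) × [bracket] = (589/π) × 1.158531 = 217.2 W/m².

Q̄ ≈ 217 W/m²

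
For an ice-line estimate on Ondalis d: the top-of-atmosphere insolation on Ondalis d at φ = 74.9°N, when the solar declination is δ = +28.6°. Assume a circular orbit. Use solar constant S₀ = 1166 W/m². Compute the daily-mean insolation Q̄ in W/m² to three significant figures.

cos H₀ = −tan(+74.9°) tan(+28.600°) = -2.0207 ≤ −1 ⇒ polar day, H₀ = π.
Bracket: H₀ sin φ sin δ + cos φ cos δ sin H₀ = 3.1416×0.96547×0.47869 + 0.26050×0.87798×0.00000 = 1.451924 + 0.000000 = 1.451924.
Q̄ = (S₀/π) × [bracket] = (1166/π) × 1.451924 = 538.9 W/m².

Q̄ ≈ 539 W/m²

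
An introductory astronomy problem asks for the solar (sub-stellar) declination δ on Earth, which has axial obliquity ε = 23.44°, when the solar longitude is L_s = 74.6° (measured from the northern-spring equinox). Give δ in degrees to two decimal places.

δ = +22.55°

sin δ = sin ε · sin L_s = sin 23.44° × sin 74.6° = 0.383506.
δ = arcsin(0.383506) = +22.55°.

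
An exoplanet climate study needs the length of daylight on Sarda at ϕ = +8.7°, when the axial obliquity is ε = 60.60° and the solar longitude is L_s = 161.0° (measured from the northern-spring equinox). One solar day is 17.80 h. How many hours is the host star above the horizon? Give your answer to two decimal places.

Solar declination: sin δ = sin ε · sin L_s = sin 60.60° × sin 161.0° = 0.28364, so δ = +16.478°.
cos h₀ = −tan ϕ · tan δ = −tan(+8.7°) × tan(+16.478°) = -0.0453, so h₀ = 1.6161 rad = 92.59°.
Daylight = 2h₀/(2π) × 17.80 h = (1.6161/π) × 17.80 = 9.16 h.

9.16 h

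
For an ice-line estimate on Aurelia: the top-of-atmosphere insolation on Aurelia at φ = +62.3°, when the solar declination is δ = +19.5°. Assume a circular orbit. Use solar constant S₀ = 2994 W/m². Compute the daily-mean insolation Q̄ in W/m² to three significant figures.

Q̄ ≈ 959 W/m²

cos H₀ = −tan(+62.3°) tan(+19.500°) = -0.6745, H₀ = 2.3111 rad.
Bracket: H₀ sin φ sin δ + cos φ cos δ sin H₀ = 2.3111×0.88539×0.33381 + 0.46484×0.94264×0.73828 = 0.683050 + 0.323497 = 1.006547.
Q̄ = (S₀/π) × [bracket] = (2994/π) × 1.006547 = 959.3 W/m².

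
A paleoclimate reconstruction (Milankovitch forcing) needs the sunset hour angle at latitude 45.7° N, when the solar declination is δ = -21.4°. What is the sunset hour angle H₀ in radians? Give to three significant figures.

H₀ = 1.16 rad

cos H₀ = −tan φ · tan δ = −tan(+45.7°) × tan(-21.400°) = 0.4016, so H₀ = 1.1575 rad = 66.32°.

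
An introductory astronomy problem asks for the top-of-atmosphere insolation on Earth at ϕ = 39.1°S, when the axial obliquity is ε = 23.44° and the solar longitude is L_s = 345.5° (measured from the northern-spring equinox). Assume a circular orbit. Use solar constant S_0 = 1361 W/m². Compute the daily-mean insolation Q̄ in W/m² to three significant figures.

Solar declination: sin δ = sin ε · sin L_s = sin 23.44° × sin 345.5° = -0.09960, so δ = -5.716°.
cos h₀ = −tan(-39.1°) tan(-5.716°) = -0.0813, h₀ = 1.6522 rad.
Bracket: h₀ sin ϕ sin δ + cos ϕ cos δ sin h₀ = 1.6522×-0.63068×-0.09960 + 0.77605×0.99503×0.99669 = 0.103784 + 0.769637 = 0.873421.
Q̄ = (S_0/π) × [bracket] = (1361/π) × 0.873421 = 378.4 W/m².

Q̄ ≈ 378 W/m²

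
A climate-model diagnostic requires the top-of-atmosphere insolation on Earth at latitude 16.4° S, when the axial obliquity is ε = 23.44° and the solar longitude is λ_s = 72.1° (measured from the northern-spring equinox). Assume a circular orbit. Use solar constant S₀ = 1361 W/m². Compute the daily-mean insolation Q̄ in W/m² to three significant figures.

Solar declination: sin δ = sin ε · sin λ_s = sin 23.44° × sin 72.1° = 0.37853, so δ = +22.243°.
cos H₀ = −tan(-16.4°) tan(+22.243°) = 0.1204, H₀ = 1.4501 rad.
Bracket: H₀ sin φ sin δ + cos φ cos δ sin H₀ = 1.4501×-0.28234×0.37853 + 0.95931×0.92559×0.99273 = -0.154978 + 0.881473 = 0.726495.
Q̄ = (S₀/π) × [bracket] = (1361/π) × 0.726495 = 314.7 W/m².

Q̄ ≈ 315 W/m²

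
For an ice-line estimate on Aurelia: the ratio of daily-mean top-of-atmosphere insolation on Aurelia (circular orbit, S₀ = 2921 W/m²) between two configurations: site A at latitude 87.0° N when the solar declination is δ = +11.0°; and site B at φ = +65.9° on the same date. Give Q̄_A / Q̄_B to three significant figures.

— Configuration A (φ=+87.0°):
cos H₀ = −tan(+87.0°) tan(+11.000°) = -3.7090 ≤ −1 ⇒ polar day, H₀ = π.
Bracket: H₀ sin φ sin δ + cos φ cos δ sin H₀ = 3.1416×0.99863×0.19081 + 0.05234×0.98163×0.00000 = 0.598627 + 0.000000 = 0.598627.
Q̄ = (S₀/π) × [bracket] = (2921/π) × 0.598627 = 556.59 W/m².
— Configuration B (φ=+65.9°):
cos H₀ = −tan(+65.9°) tan(+11.000°) = -0.4345, H₀ = 2.0203 rad.
Bracket: H₀ sin φ sin δ + cos φ cos δ sin H₀ = 2.0203×0.91283×0.19081 + 0.40833×0.98163×0.90065 = 0.351890 + 0.361007 = 0.712897.
Q̄ = (S₀/π) × [bracket] = (2921/π) × 0.712897 = 662.84 W/m².
Ratio Q̄_A / Q̄_B = 556.59 / 662.84 = 0.8397.

Q̄_A / Q̄_B ≈ 0.840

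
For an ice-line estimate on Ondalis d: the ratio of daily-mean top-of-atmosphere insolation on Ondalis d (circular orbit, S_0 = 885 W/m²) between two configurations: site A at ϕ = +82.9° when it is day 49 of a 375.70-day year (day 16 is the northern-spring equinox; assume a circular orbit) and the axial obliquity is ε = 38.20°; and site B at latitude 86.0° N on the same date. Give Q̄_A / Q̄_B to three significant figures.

— Configuration A (ϕ=+82.9°):
Solar longitude: L_s = 360° × (49 − 16)/375.70 = 31.621°.
sin δ = sin 38.20° × sin 31.621° = 0.32423, so δ = +18.919°.
cos h₀ = −tan(+82.9°) tan(+18.919°) = -2.7517 ≤ −1 ⇒ polar day, h₀ = π.
Bracket: h₀ sin ϕ sin δ + cos ϕ cos δ sin h₀ = 3.1416×0.99233×0.32423 + 0.12360×0.94598×0.00000 = 1.010788 + 0.000000 = 1.010788.
Q̄ = (S_0/π) × [bracket] = (885/π) × 1.010788 = 284.74 W/m².
— Configuration B (ϕ=+86.0°):
cos h₀ = −tan(+86.0°) tan(+18.919°) = -4.9015 ≤ −1 ⇒ polar day, h₀ = π.
Bracket: h₀ sin ϕ sin δ + cos ϕ cos δ sin h₀ = 3.1416×0.99756×0.32423 + 0.06976×0.94598×0.00000 = 1.016116 + 0.000000 = 1.016116.
Q̄ = (S_0/π) × [bracket] = (885/π) × 1.016116 = 286.24 W/m².
Ratio Q̄_A / Q̄_B = 284.74 / 286.24 = 0.9948.

Q̄_A / Q̄_B ≈ 0.995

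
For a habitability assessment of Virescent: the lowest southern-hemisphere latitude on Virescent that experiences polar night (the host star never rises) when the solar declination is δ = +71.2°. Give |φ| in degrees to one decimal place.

Polar night requires cos H₀ = −tan φ tan δ ≥ 1, i.e. tan φ tan δ ≤ −1.
The boundary is |tan φ| · |tan δ| = 1, so |φ| = 90° − |δ| = 90° − 71.2° = 18.8° in the southern hemisphere.

|φ| = 18.8°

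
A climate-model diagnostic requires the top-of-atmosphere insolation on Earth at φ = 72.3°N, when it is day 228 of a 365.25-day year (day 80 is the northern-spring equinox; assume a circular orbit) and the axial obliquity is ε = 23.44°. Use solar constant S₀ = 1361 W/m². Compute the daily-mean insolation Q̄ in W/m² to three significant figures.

Solar longitude: λ_s = 360° × (228 − 80)/365.25 = 145.873°.
sin δ = sin 23.44° × sin 145.873° = 0.22317, so δ = +12.895°.
cos H₀ = −tan(+72.3°) tan(+12.895°) = -0.7174, H₀ = 2.3708 rad.
Bracket: H₀ sin φ sin δ + cos φ cos δ sin H₀ = 2.3708×0.95266×0.22317 + 0.30403×0.97478×0.69668 = 0.504044 + 0.206470 = 0.710514.
Q̄ = (S₀/π) × [bracket] = (1361/π) × 0.710514 = 307.8 W/m².

Q̄ ≈ 308 W/m²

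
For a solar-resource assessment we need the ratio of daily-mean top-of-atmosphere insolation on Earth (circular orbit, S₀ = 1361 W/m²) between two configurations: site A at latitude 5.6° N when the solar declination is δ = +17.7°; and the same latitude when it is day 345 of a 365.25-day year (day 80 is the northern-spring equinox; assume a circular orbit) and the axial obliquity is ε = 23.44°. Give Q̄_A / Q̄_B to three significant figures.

Q̄_A / Q̄_B ≈ 1.16

— Configuration A (φ=+5.6°):
cos H₀ = −tan(+5.6°) tan(+17.700°) = -0.0313, H₀ = 1.6021 rad.
Bracket: H₀ sin φ sin δ + cos φ cos δ sin H₀ = 1.6021×0.09758×0.30403 + 0.99523×0.95266×0.99951 = 0.047530 + 0.947651 = 0.995181.
Q̄ = (S₀/π) × [bracket] = (1361/π) × 0.995181 = 431.13 W/m².
— Configuration B (φ=+5.6°):
Solar longitude: λ_s = 360° × (345 − 80)/365.25 = 261.191°.
sin δ = sin 23.44° × sin 261.191° = -0.39310, so δ = -23.147°.
cos H₀ = −tan(+5.6°) tan(-23.147°) = 0.0419, H₀ = 1.5289 rad.
Bracket: H₀ sin φ sin δ + cos φ cos δ sin H₀ = 1.5289×0.09758×-0.39310 + 0.99523×0.91950×0.99912 = -0.058647 + 0.914309 = 0.855662.
Q̄ = (S₀/π) × [bracket] = (1361/π) × 0.855662 = 370.69 W/m².
Ratio Q̄_A / Q̄_B = 431.13 / 370.69 = 1.163.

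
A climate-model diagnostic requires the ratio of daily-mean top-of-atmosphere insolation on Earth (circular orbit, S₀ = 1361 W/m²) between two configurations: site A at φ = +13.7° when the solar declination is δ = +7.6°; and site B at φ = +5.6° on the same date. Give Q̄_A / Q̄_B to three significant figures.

— Configuration A (φ=+13.7°):
cos H₀ = −tan(+13.7°) tan(+7.600°) = -0.0325, H₀ = 1.6033 rad.
Bracket: H₀ sin φ sin δ + cos φ cos δ sin H₀ = 1.6033×0.23684×0.13226 + 0.97155×0.99122×0.99947 = 0.050223 + 0.962509 = 1.012732.
Q̄ = (S₀/π) × [bracket] = (1361/π) × 1.012732 = 438.74 W/m².
— Configuration B (φ=+5.6°):
cos H₀ = −tan(+5.6°) tan(+7.600°) = -0.0131, H₀ = 1.5839 rad.
Bracket: H₀ sin φ sin δ + cos φ cos δ sin H₀ = 1.5839×0.09758×0.13226 + 0.99523×0.99122×0.99991 = 0.020442 + 0.986403 = 1.006845.
Q̄ = (S₀/π) × [bracket] = (1361/π) × 1.006845 = 436.19 W/m².
Ratio Q̄_A / Q̄_B = 438.74 / 436.19 = 1.006.

Q̄_A / Q̄_B ≈ 1.01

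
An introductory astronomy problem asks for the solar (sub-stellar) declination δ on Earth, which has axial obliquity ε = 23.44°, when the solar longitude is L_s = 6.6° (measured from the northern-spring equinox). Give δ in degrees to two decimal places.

sin δ = sin ε · sin L_s = sin 23.44° × sin 6.6° = 0.045721.
δ = arcsin(0.045721) = +2.62°.

δ = +2.62°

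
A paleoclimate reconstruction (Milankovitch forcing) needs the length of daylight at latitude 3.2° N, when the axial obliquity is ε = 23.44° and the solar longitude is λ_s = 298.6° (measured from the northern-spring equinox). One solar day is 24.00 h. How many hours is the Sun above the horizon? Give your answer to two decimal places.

Solar declination: sin δ = sin ε · sin λ_s = sin 23.44° × sin 298.6° = -0.34925, so δ = -20.442°.
cos H₀ = −tan φ · tan δ = −tan(+3.2°) × tan(-20.442°) = 0.0208, so H₀ = 1.5500 rad = 88.81°.
Daylight = 2H₀/(2π) × 24.00 h = (1.5500/π) × 24.00 = 11.84 h.

11.84 h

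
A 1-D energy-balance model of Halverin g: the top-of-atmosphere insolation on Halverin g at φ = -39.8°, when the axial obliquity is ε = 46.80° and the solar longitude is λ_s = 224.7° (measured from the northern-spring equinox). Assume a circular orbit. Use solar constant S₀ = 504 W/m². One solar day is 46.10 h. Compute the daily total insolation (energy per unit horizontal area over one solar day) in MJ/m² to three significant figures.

33.5 MJ/m²

Solar declination: sin δ = sin ε · sin λ_s = sin 46.80° × sin 224.7° = -0.51275, so δ = -30.847°.
cos H₀ = −tan(-39.8°) tan(-30.847°) = -0.4976, H₀ = 2.0916 rad.
Bracket: H₀ sin φ sin δ + cos φ cos δ sin H₀ = 2.0916×-0.64011×-0.51275 + 0.76828×0.85854×0.86741 = 0.686497 + 0.572143 = 1.258640.
Q̄ = (S₀/π) × [bracket] = (504/π) × 1.258640 = 201.92 W/m².
Daily total = Q̄ × 46.10 h × 3600 s/h = 201.92 × 46.10 × 3600 / 10⁶ = 33.51 MJ/m².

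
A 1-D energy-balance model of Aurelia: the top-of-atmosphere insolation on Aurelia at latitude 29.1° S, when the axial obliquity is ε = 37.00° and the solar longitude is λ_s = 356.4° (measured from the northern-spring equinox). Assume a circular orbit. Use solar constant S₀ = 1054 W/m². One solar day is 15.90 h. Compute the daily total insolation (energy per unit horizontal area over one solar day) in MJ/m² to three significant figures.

17.3 MJ/m²

Solar declination: sin δ = sin ε · sin λ_s = sin 37.00° × sin 356.4° = -0.03779, so δ = -2.166°.
cos H₀ = −tan(-29.1°) tan(-2.166°) = -0.0210, H₀ = 1.5918 rad.
Bracket: H₀ sin φ sin δ + cos φ cos δ sin H₀ = 1.5918×-0.48634×-0.03779 + 0.87377×0.99929×0.99978 = 0.029255 + 0.872958 = 0.902213.
Q̄ = (S₀/π) × [bracket] = (1054/π) × 0.902213 = 302.69 W/m².
Daily total = Q̄ × 15.90 h × 3600 s/h = 302.69 × 15.90 × 3600 / 10⁶ = 17.33 MJ/m².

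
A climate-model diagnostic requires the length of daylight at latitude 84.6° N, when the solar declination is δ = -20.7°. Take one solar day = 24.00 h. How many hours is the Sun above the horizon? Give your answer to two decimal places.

cos H₀ = −tan φ · tan δ = 3.9974 ≥ 1, so the Sun never rises (polar night) and H₀ = 0.
Daylight = 2H₀/(2π) × 24.00 h = (0.0000/π) × 24.00 = 0.00 h.

0.00 h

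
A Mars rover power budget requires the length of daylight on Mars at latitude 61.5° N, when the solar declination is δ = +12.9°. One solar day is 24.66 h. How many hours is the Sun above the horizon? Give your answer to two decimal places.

15.75 h

cos H₀ = −tan φ · tan δ = −tan(+61.5°) × tan(+12.900°) = -0.4218, so H₀ = 2.0063 rad = 114.95°.
Daylight = 2H₀/(2π) × 24.66 h = (2.0063/π) × 24.66 = 15.75 h.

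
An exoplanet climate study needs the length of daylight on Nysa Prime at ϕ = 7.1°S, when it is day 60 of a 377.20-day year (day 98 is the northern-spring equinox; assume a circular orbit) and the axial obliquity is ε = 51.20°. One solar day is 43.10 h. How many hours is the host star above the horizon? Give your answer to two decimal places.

Solar longitude: L_s = 360° × (60 − 98)/377.20 = -36.267°, i.e. -36.267° + 360° = 323.733°.
sin δ = sin 51.20° × sin 323.733° = -0.46102, so δ = -27.453°.
cos h₀ = −tan ϕ · tan δ = −tan(-7.1°) × tan(-27.453°) = -0.0647, so h₀ = 1.6356 rad = 93.71°.
Daylight = 2h₀/(2π) × 43.10 h = (1.6356/π) × 43.10 = 22.44 h.

22.44 h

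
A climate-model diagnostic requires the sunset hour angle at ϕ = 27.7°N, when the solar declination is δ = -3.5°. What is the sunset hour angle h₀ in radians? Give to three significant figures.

h₀ = 1.54 rad

cos h₀ = −tan ϕ · tan δ = −tan(+27.7°) × tan(-3.500°) = 0.0321, so h₀ = 1.5387 rad = 88.16°.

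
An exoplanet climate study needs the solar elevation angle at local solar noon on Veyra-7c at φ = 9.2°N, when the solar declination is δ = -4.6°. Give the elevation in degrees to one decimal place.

At local noon the hour angle is zero, so the zenith angle equals |φ − δ| = |+9.2° − (-4.600°)| = 13.800°.
Elevation = 90° − 13.800° = 76.2°.

76.2°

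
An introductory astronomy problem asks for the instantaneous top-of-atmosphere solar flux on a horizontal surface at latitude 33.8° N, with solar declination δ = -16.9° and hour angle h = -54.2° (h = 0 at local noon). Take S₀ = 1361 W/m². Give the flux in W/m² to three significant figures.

cos θ_z = sin φ sin δ + cos φ cos δ cos h = -0.161716 + 0.465098 = 0.303382.
Flux = S₀ · cos θ_z = 1361 × 0.303382 = 412.9 W/m².

413 W/m²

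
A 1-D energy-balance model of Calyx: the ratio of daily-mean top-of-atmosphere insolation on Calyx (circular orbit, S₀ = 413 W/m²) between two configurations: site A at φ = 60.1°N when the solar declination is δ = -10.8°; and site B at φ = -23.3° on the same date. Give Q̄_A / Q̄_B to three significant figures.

Q̄_A / Q̄_B ≈ 0.256

— Configuration A (φ=+60.1°):
cos H₀ = −tan(+60.1°) tan(-10.800°) = 0.3317, H₀ = 1.2326 rad.
Bracket: H₀ sin φ sin δ + cos φ cos δ sin H₀ = 1.2326×0.86690×-0.18738 + 0.49849×0.98229×0.94337 = -0.200223 + 0.461932 = 0.261709.
Q̄ = (S₀/π) × [bracket] = (413/π) × 0.261709 = 34.405 W/m².
— Configuration B (φ=-23.3°):
cos H₀ = −tan(-23.3°) tan(-10.800°) = -0.0822, H₀ = 1.6530 rad.
Bracket: H₀ sin φ sin δ + cos φ cos δ sin H₀ = 1.6530×-0.39555×-0.18738 + 0.91845×0.98229×0.99662 = 0.122517 + 0.899135 = 1.021652.
Q̄ = (S₀/π) × [bracket] = (413/π) × 1.021652 = 134.31 W/m².
Ratio Q̄_A / Q̄_B = 34.405 / 134.31 = 0.2562.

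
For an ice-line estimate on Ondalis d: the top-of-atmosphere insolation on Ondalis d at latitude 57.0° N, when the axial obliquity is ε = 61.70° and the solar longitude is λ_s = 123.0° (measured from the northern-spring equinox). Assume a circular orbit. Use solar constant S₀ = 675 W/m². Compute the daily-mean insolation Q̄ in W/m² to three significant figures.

Solar declination: sin δ = sin ε · sin λ_s = sin 61.70° × sin 123.0° = 0.73843, so δ = +47.598°.
cos H₀ = −tan(+57.0°) tan(+47.598°) = -1.6862 ≤ −1 ⇒ polar day, H₀ = π.
Bracket: H₀ sin φ sin δ + cos φ cos δ sin H₀ = 3.1416×0.83867×0.73843 + 0.54464×0.67433×0.00000 = 1.945590 + 0.000000 = 1.945590.
Q̄ = (S₀/π) × [bracket] = (675/π) × 1.945590 = 418.0 W/m².

Q̄ ≈ 418 W/m²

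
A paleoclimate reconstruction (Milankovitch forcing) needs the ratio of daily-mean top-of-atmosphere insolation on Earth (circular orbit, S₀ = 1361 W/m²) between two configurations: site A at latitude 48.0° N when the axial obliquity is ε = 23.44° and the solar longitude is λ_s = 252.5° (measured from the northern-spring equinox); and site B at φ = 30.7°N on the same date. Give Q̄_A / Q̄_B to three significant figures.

— Configuration A (φ=+48.0°):
Solar declination: sin δ = sin ε · sin λ_s = sin 23.44° × sin 252.5° = -0.37938, so δ = -22.295°.
cos H₀ = −tan(+48.0°) tan(-22.295°) = 0.4554, H₀ = 1.0980 rad.
Bracket: H₀ sin φ sin δ + cos φ cos δ sin H₀ = 1.0980×0.74314×-0.37938 + 0.66913×0.92524×0.89029 = -0.309562 + 0.551184 = 0.241622.
Q̄ = (S₀/π) × [bracket] = (1361/π) × 0.241622 = 104.68 W/m².
— Configuration B (φ=+30.7°):
cos H₀ = −tan(+30.7°) tan(-22.295°) = 0.2435, H₀ = 1.3249 rad.
Bracket: H₀ sin φ sin δ + cos φ cos δ sin H₀ = 1.3249×0.51054×-0.37938 + 0.85985×0.92524×0.96991 = -0.256618 + 0.771629 = 0.515011.
Q̄ = (S₀/π) × [bracket] = (1361/π) × 0.515011 = 223.11 W/m².
Ratio Q̄_A / Q̄_B = 104.68 / 223.11 = 0.4692.

Q̄_A / Q̄_B ≈ 0.469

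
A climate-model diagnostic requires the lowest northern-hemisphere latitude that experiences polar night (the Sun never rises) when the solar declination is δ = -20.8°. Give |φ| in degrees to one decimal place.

Polar night requires cos H₀ = −tan φ tan δ ≥ 1, i.e. tan φ tan δ ≤ −1.
The boundary is |tan φ| · |tan δ| = 1, so |φ| = 90° − |δ| = 90° − 20.8° = 69.2° in the northern hemisphere.

|φ| = 69.2°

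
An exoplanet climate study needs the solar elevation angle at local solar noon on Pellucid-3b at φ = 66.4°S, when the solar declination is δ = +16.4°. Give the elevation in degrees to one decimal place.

7.2°

At local noon the hour angle is zero, so the zenith angle equals |φ − δ| = |-66.4° − (+16.400°)| = 82.800°.
Elevation = 90° − 82.800° = 7.2°.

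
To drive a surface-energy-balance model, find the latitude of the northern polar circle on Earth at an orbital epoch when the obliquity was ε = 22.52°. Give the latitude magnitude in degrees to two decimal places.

67.48°

The polar circle is the lowest latitude that experiences at least one full rotation of continuous daylight at the northern-summer solstice; it lies at |ϕ| = 90° − ε = 90° − 22.52° = 67.48°.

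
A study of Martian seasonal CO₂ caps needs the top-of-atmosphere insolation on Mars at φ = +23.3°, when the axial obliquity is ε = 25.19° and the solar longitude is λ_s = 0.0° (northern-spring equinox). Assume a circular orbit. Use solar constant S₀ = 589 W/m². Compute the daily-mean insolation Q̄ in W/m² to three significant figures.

Q̄ ≈ 172 W/m²

Solar declination: sin δ = sin ε · sin λ_s = sin 25.19° × sin 0.0° = 0.00000, so δ = +0.000°.
cos H₀ = −tan(+23.3°) tan(+0.000°) = -0.0000, H₀ = 1.5708 rad.
Bracket: H₀ sin φ sin δ + cos φ cos δ sin H₀ = 1.5708×0.39555×0.00000 + 0.91845×1.00000×1.00000 = 0.000000 + 0.918450 = 0.918450.
Q̄ = (S₀/π) × [bracket] = (589/π) × 0.918450 = 172.2 W/m².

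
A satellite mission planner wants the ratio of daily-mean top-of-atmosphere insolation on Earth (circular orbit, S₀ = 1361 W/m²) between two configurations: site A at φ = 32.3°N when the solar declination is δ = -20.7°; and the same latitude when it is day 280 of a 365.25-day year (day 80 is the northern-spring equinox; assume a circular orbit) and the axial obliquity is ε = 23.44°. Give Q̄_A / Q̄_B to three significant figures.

— Configuration A (φ=+32.3°):
cos H₀ = −tan(+32.3°) tan(-20.700°) = 0.2389, H₀ = 1.3296 rad.
Bracket: H₀ sin φ sin δ + cos φ cos δ sin H₀ = 1.3296×0.53435×-0.35347 + 0.84526×0.93544×0.97105 = -0.251130 + 0.767800 = 0.516670.
Q̄ = (S₀/π) × [bracket] = (1361/π) × 0.516670 = 223.83 W/m².
— Configuration B (φ=+32.3°):
Solar longitude: λ_s = 360° × (280 − 80)/365.25 = 197.125°.
sin δ = sin 23.44° × sin 197.125° = -0.11713, so δ = -6.727°.
cos H₀ = −tan(+32.3°) tan(-6.727°) = 0.0746, H₀ = 1.4962 rad.
Bracket: H₀ sin φ sin δ + cos φ cos δ sin H₀ = 1.4962×0.53435×-0.11713 + 0.84526×0.99312×0.99722 = -0.093645 + 0.837111 = 0.743466.
Q̄ = (S₀/π) × [bracket] = (1361/π) × 0.743466 = 322.08 W/m².
Ratio Q̄_A / Q̄_B = 223.83 / 322.08 = 0.6950.

Q̄_A / Q̄_B ≈ 0.695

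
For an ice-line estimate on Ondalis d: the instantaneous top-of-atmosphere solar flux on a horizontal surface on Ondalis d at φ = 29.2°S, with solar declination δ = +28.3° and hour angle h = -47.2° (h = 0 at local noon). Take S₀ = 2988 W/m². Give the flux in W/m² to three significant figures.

869 W/m²

cos θ_z = sin φ sin δ + cos φ cos δ cos h = -0.231289 + 0.522211 = 0.290922.
Flux = S₀ · cos θ_z = 2988 × 0.290922 = 869.3 W/m².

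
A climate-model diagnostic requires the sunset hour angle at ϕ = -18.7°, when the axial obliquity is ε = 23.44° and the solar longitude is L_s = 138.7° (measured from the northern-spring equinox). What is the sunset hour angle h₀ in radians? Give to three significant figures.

h₀ = 1.48 rad

Solar declination: sin δ = sin ε · sin L_s = sin 23.44° × sin 138.7° = 0.26254, so δ = +15.221°.
cos h₀ = −tan ϕ · tan δ = −tan(-18.7°) × tan(+15.221°) = 0.0921, so h₀ = 1.4786 rad = 84.72°.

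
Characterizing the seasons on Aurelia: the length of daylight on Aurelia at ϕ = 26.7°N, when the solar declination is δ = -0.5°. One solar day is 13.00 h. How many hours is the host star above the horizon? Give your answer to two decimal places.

cos h₀ = −tan ϕ · tan δ = −tan(+26.7°) × tan(-0.500°) = 0.0044, so h₀ = 1.5664 rad = 89.75°.
Daylight = 2h₀/(2π) × 13.00 h = (1.5664/π) × 13.00 = 6.48 h.

6.48 h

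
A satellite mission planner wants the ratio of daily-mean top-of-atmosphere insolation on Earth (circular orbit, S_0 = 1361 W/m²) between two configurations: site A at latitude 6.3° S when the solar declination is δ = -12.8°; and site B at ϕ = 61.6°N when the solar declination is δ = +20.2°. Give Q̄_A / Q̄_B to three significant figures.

Q̄_A / Q̄_B ≈ 0.977

— Configuration A (ϕ=-6.3°):
cos h₀ = −tan(-6.3°) tan(-12.800°) = -0.0251, h₀ = 1.5959 rad.
Bracket: h₀ sin ϕ sin δ + cos ϕ cos δ sin h₀ = 1.5959×-0.10973×-0.22155 + 0.99396×0.97515×0.99969 = 0.038797 + 0.968960 = 1.007757.
Q̄ = (S_0/π) × [bracket] = (1361/π) × 1.007757 = 436.58 W/m².
— Configuration B (ϕ=+61.6°):
cos h₀ = −tan(+61.6°) tan(+20.200°) = -0.6805, h₀ = 2.3192 rad.
Bracket: h₀ sin ϕ sin δ + cos ϕ cos δ sin h₀ = 2.3192×0.87965×0.34530 + 0.47562×0.93849×0.73278 = 0.704441 + 0.327087 = 1.031528.
Q̄ = (S_0/π) × [bracket] = (1361/π) × 1.031528 = 446.88 W/m².
Ratio Q̄_A / Q̄_B = 436.58 / 446.88 = 0.9770.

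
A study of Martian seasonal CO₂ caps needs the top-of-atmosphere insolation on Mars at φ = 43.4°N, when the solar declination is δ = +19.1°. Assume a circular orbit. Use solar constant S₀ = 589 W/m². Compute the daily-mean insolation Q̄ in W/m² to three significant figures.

cos H₀ = −tan(+43.4°) tan(+19.100°) = -0.3275, H₀ = 1.9044 rad.
Bracket: H₀ sin φ sin δ + cos φ cos δ sin H₀ = 1.9044×0.68709×0.32722 + 0.72657×0.94495×0.94486 = 0.428165 + 0.648715 = 1.076880.
Q̄ = (S₀/π) × [bracket] = (589/π) × 1.076880 = 201.9 W/m².

Q̄ ≈ 202 W/m²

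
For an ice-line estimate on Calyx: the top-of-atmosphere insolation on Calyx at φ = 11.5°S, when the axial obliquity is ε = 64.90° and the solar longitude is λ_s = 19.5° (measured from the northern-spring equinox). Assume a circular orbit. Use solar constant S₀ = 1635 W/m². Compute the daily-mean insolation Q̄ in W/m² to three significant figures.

Q̄ ≈ 438 W/m²

Solar declination: sin δ = sin ε · sin λ_s = sin 64.90° × sin 19.5° = 0.30229, so δ = +17.595°.
cos H₀ = −tan(-11.5°) tan(+17.595°) = 0.0645, H₀ = 1.5062 rad.
Bracket: H₀ sin φ sin δ + cos φ cos δ sin H₀ = 1.5062×-0.19937×0.30229 + 0.97992×0.95322×0.99792 = -0.090775 + 0.932136 = 0.841361.
Q̄ = (S₀/π) × [bracket] = (1635/π) × 0.841361 = 437.9 W/m².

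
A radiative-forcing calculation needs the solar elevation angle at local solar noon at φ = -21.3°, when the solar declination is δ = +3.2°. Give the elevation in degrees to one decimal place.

At local noon the hour angle is zero, so the zenith angle equals |φ − δ| = |-21.3° − (+3.200°)| = 24.500°.
Elevation = 90° − 24.500° = 65.5°.

65.5°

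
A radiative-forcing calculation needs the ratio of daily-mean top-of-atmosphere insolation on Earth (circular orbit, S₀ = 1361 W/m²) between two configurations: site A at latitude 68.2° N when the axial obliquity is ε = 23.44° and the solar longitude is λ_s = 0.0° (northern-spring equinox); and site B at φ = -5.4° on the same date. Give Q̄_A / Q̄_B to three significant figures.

— Configuration A (φ=+68.2°):
Solar declination: sin δ = sin ε · sin λ_s = sin 23.44° × sin 0.0° = 0.00000, so δ = +0.000°.
cos H₀ = −tan(+68.2°) tan(+0.000°) = -0.0000, H₀ = 1.5708 rad.
Bracket: H₀ sin φ sin δ + cos φ cos δ sin H₀ = 1.5708×0.92849×0.00000 + 0.37137×1.00000×1.00000 = 0.000000 + 0.371370 = 0.371370.
Q̄ = (S₀/π) × [bracket] = (1361/π) × 0.371370 = 160.88 W/m².
— Configuration B (φ=-5.4°):
cos H₀ = −tan(-5.4°) tan(+0.000°) = 0.0000, H₀ = 1.5708 rad.
Bracket: H₀ sin φ sin δ + cos φ cos δ sin H₀ = 1.5708×-0.09411×0.00000 + 0.99556×1.00000×1.00000 = -0.000000 + 0.995560 = 0.995560.
Q̄ = (S₀/π) × [bracket] = (1361/π) × 0.995560 = 431.30 W/m².
Ratio Q̄_A / Q̄_B = 160.88 / 431.30 = 0.3730.

Q̄_A / Q̄_B ≈ 0.373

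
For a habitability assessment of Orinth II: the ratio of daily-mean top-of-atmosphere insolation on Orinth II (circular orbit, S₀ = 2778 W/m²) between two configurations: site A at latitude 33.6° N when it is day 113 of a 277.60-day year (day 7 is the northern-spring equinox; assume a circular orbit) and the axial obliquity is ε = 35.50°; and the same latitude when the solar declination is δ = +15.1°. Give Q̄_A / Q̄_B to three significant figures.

— Configuration A (φ=+33.6°):
Solar longitude: λ_s = 360° × (113 − 7)/277.60 = 137.464°.
sin δ = sin 35.50° × sin 137.464° = 0.39259, so δ = +23.116°.
cos H₀ = −tan(+33.6°) tan(+23.116°) = -0.2836, H₀ = 1.8583 rad.
Bracket: H₀ sin φ sin δ + cos φ cos δ sin H₀ = 1.8583×0.55339×0.39259 + 0.83292×0.91972×0.95894 = 0.403726 + 0.734599 = 1.138325.
Q̄ = (S₀/π) × [bracket] = (2778/π) × 1.138325 = 1006.6 W/m².
— Configuration B (φ=+33.6°):
cos H₀ = −tan(+33.6°) tan(+15.100°) = -0.1793, H₀ = 1.7510 rad.
Bracket: H₀ sin φ sin δ + cos φ cos δ sin H₀ = 1.7510×0.55339×0.26050 + 0.83292×0.96547×0.98380 = 0.252421 + 0.791132 = 1.043553.
Q̄ = (S₀/π) × [bracket] = (2778/π) × 1.043553 = 922.78 W/m².
Ratio Q̄_A / Q̄_B = 1006.6 / 922.78 = 1.091.

Q̄_A / Q̄_B ≈ 1.09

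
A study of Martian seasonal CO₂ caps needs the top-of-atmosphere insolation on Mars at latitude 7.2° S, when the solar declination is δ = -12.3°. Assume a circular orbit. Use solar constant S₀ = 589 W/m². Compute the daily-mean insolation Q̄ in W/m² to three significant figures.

cos H₀ = −tan(-7.2°) tan(-12.300°) = -0.0275, H₀ = 1.5983 rad.
Bracket: H₀ sin φ sin δ + cos φ cos δ sin H₀ = 1.5983×-0.12533×-0.21303 + 0.99211×0.97705×0.99962 = 0.042673 + 0.968973 = 1.011646.
Q̄ = (S₀/π) × [bracket] = (589/π) × 1.011646 = 189.7 W/m².

Q̄ ≈ 190 W/m²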